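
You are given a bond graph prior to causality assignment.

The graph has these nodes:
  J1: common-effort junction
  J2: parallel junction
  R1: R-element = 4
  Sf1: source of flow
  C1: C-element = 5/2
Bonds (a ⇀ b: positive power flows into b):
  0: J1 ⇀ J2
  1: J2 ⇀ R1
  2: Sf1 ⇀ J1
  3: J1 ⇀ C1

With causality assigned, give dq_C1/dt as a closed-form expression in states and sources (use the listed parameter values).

b2 stroke at Sf1  (source Sf1 imposes f)
b3 stroke at J1  (prefer integral on C1)
b0 stroke at J2  (common-e at J1 fixed by 3)
b1 stroke at R1  (0-jn J2 has e-setter on 0)

dq_C1/dt = F_Sf1 - q_C1/10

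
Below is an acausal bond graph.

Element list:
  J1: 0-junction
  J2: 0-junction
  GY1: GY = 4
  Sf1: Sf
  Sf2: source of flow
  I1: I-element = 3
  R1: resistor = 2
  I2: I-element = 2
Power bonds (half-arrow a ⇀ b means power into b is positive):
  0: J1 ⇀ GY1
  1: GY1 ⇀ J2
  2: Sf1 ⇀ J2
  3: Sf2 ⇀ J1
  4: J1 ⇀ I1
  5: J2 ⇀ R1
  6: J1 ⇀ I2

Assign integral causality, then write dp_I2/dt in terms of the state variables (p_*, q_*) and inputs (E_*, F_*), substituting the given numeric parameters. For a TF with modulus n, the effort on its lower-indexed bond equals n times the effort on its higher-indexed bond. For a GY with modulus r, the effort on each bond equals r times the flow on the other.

b2 |Sf1  (Sf1: flow source, stroke at near end)
b3 |Sf2  (source Sf2 imposes f)
b4 |I1  (I1 integral (f out))
b6 |I2  (I2: I, integral causality)
b0 |J1  (J1 needs exactly one e-in)
b1 |J2  (GY1 both-in/both-out from 0)
b5 |R1  (common-e at J2 fixed by 1)

dp_I2/dt = -4*F_Sf1 + 8*F_Sf2 - 8*p_I1/3 - 4*p_I2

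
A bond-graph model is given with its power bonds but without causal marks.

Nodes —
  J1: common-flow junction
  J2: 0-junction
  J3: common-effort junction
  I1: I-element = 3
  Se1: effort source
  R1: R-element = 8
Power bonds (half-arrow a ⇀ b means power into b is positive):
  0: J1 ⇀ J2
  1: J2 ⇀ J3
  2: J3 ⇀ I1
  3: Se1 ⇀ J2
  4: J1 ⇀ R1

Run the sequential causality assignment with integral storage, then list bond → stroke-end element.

bond 0 |J1
bond 1 |J3
bond 2 |I1
bond 3 |J2
bond 4 |R1

β3 |J2  (source Se1 imposes e)
β0 |J1  (0-jn J2 has e-setter on 3)
β1 |J3  (common-e at J2 fixed by 3)
β2 |I1  (J3 effort already set via bond 1)
β4 |R1  (J1: last free bond brings flow in)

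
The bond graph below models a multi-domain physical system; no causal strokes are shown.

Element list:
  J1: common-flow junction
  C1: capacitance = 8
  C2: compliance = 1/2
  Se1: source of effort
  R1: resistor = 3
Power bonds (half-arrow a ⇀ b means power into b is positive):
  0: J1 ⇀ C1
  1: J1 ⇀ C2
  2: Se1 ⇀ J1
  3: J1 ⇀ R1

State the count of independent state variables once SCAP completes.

2  (C1, C2 all integral)

bond 2 |J1  (Se1 fixes effort; stroke away)
bond 0 |J1  (prefer integral on C1)
bond 1 |J1  (C2: C, integral causality)
bond 3 |R1  (J1 needs exactly one f-in)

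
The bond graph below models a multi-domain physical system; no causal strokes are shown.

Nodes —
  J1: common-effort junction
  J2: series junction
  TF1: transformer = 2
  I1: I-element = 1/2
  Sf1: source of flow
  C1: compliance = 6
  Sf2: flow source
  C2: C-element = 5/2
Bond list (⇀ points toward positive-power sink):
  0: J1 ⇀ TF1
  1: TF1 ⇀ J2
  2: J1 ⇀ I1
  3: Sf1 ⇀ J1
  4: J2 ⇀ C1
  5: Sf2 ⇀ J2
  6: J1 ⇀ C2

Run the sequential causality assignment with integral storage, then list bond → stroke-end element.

#3 stroke→Sf1  (Sf1: flow source, stroke at near end)
#5 stroke→Sf2  (source Sf2 imposes f)
#1 stroke→J2  (J2: bond 5 brought flow, rest push out)
#4 stroke→J2  (1-jn J2 has f-setter on 5)
#0 stroke→TF1  (TF1 one-in-one-out from 1)
#2 stroke→I1  (I1 outputs flow p/I1)
#6 stroke→J1  (J1: last free bond brings effort in)

β0 →TF1
β1 →J2
β2 →I1
β3 →Sf1
β4 →J2
β5 →Sf2
β6 →J1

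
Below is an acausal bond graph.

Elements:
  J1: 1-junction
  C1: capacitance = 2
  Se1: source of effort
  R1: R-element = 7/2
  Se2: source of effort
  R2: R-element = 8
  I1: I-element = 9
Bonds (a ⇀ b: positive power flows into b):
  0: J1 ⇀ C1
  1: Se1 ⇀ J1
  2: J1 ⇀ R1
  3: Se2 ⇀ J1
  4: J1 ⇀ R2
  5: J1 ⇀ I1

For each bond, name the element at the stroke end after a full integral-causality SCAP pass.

β0 stroke at J1
β1 stroke at J1
β2 stroke at J1
β3 stroke at J1
β4 stroke at J1
β5 stroke at I1

β1 stroke→J1  (Se1 (Se) sets effort on bond)
β3 stroke→J1  (Se2: effort source, stroke at far end)
β0 stroke→J1  (C1 integral (e out))
β5 stroke→I1  (I1: I, integral causality)
β2 stroke→J1  (J1 flow already set via bond 5)
β4 stroke→J1  (J1 flow already set via bond 5)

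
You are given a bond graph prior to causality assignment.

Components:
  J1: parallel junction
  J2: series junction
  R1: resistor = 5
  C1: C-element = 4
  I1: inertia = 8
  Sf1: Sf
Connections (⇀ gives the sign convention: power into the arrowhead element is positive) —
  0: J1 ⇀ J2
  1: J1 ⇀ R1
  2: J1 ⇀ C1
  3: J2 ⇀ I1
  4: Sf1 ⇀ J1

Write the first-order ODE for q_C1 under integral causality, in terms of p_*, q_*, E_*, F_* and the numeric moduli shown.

dq_C1/dt = F_Sf1 - p_I1/8 - q_C1/20

#4 |Sf1  (Sf1: flow source, stroke at near end)
#2 |J1  (prefer integral on C1)
#0 |J2  (J1 effort already set via bond 2)
#1 |R1  (J1: bond 2 brought effort, rest push out)
#3 |I1  (J2 needs exactly one f-in)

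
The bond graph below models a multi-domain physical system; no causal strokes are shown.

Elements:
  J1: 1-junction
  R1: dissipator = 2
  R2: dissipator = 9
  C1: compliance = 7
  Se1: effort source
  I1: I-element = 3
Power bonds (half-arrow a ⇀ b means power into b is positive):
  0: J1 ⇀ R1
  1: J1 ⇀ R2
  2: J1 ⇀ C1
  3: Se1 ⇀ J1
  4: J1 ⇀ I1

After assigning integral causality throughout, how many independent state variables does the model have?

β3 |J1  (Se1 (Se) sets effort on bond)
β2 |J1  (C1 integral (e out))
β4 |I1  (I1 outputs flow p/I1)
β0 |J1  (J1 flow already set via bond 4)
β1 |J1  (1-jn J1 has f-setter on 4)

2  (C1, I1 all integral)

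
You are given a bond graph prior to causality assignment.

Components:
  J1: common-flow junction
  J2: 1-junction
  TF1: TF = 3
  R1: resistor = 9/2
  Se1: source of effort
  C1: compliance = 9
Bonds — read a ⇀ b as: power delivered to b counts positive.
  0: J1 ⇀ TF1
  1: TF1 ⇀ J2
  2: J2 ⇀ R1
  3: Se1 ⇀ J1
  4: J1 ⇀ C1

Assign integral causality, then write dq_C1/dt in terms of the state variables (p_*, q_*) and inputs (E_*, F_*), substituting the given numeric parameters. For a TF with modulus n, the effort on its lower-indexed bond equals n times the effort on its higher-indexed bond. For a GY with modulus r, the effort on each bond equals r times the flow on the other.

dq_C1/dt = 2*E_Se1/81 - 2*q_C1/729

#3 stroke→J1  (Se1 (Se) sets effort on bond)
#4 stroke→J1  (C1: C, integral causality)
#0 stroke→TF1  (closing 1-jn rule on J1)
#1 stroke→J2  (through TF1, causality passes straight; one stroke at TF1)
#2 stroke→R1  (only one flow-in slot at J2)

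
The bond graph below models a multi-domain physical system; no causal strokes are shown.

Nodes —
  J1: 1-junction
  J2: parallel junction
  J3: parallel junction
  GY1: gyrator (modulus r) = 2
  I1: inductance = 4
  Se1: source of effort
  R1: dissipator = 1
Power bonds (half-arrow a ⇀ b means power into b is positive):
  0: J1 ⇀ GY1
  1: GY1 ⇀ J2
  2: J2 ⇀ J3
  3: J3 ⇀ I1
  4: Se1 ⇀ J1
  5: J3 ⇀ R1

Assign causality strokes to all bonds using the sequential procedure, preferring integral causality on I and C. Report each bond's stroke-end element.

bond 0 stroke at GY1
bond 1 stroke at GY1
bond 2 stroke at J2
bond 3 stroke at I1
bond 4 stroke at J1
bond 5 stroke at J3

b4 stroke→J1  (source Se1 imposes e)
b0 stroke→GY1  (J1 needs exactly one f-in)
b1 stroke→GY1  (GY GY1: same side as bond 0)
b2 stroke→J2  (closing 0-jn rule on J2)
b3 stroke→I1  (prefer integral on I1)
b5 stroke→J3  (J3: last free bond brings effort in)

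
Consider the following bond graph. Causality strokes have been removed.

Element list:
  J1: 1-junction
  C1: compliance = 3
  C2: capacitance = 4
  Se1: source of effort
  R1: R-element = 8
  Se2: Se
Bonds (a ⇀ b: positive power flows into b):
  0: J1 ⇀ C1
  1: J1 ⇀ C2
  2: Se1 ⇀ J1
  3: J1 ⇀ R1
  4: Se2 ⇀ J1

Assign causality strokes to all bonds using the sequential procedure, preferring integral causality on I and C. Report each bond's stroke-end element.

bond 0 |J1
bond 1 |J1
bond 2 |J1
bond 3 |R1
bond 4 |J1

β2 stroke→J1  (Se1: effort source, stroke at far end)
β4 stroke→J1  (Se2 (Se) sets effort on bond)
β0 stroke→J1  (C1: C, integral causality)
β1 stroke→J1  (C2 integral (e out))
β3 stroke→R1  (J1: last free bond brings flow in)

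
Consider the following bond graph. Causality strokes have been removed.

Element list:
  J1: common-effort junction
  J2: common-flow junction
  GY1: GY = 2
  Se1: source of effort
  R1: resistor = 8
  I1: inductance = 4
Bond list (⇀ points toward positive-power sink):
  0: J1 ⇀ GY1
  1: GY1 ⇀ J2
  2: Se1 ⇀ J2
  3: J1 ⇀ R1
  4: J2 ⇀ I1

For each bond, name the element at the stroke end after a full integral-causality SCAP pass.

β0 stroke→J1
β1 stroke→J2
β2 stroke→J2
β3 stroke→R1
β4 stroke→I1

#2 |J2  (Se1 fixes effort; stroke away)
#4 |I1  (I1: I, integral causality)
#1 |J2  (J2 flow already set via bond 4)
#0 |J1  (GY1: gyrator matches bond 1)
#3 |R1  (common-e at J1 fixed by 0)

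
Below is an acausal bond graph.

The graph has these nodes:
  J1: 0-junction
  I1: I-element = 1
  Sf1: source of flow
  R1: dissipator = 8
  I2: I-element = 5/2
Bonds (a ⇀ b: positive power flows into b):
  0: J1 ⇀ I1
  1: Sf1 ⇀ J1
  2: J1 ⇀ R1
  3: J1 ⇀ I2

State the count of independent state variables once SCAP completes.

2  (I1, I2 all integral)

bond 1 stroke at Sf1  (Sf1: flow source, stroke at near end)
bond 0 stroke at I1  (prefer integral on I1)
bond 3 stroke at I2  (prefer integral on I2)
bond 2 stroke at J1  (closing 0-jn rule on J1)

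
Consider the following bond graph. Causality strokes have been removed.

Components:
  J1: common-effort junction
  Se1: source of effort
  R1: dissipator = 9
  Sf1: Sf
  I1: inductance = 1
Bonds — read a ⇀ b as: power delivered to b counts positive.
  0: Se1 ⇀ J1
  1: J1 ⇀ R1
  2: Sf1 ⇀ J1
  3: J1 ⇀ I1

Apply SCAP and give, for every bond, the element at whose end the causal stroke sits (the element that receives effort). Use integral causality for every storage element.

b0 stroke at J1
b1 stroke at R1
b2 stroke at Sf1
b3 stroke at I1

b0 →J1  (Se1 (Se) sets effort on bond)
b2 →Sf1  (source Sf1 imposes f)
b1 →R1  (common-e at J1 fixed by 0)
b3 →I1  (J1 effort already set via bond 0)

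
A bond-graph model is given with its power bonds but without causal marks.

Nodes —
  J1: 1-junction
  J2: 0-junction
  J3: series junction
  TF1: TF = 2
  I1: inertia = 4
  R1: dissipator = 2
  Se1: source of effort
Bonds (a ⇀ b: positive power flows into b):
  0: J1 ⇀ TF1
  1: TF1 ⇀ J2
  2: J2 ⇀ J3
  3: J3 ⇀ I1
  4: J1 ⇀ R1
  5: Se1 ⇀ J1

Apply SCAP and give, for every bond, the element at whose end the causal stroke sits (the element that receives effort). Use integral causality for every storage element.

b5 →J1  (source Se1 imposes e)
b3 →I1  (I1 outputs flow p/I1)
b2 →J3  (J3 flow already set via bond 3)
b1 →J2  (closing 0-jn rule on J2)
b0 →TF1  (TF1: transformer flips bond 1)
b4 →J1  (J1: bond 0 brought flow, rest push out)

b0 stroke at TF1
b1 stroke at J2
b2 stroke at J3
b3 stroke at I1
b4 stroke at J1
b5 stroke at J1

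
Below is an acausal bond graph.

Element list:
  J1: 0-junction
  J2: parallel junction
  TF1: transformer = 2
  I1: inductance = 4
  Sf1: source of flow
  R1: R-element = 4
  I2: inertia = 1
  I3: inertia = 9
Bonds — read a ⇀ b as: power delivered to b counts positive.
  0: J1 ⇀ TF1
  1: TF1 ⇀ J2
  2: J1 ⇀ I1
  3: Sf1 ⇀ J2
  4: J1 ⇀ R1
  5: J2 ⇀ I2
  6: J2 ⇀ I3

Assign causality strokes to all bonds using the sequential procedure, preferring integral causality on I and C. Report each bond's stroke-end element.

β3 →Sf1  (Sf1 fixes flow; stroke at Sf1)
β2 →I1  (prefer integral on I1)
β5 →I2  (prefer integral on I2)
β6 →I3  (prefer integral on I3)
β1 →J2  (J2 needs exactly one e-in)
β0 →TF1  (TF TF1: opposite of bond 1)
β4 →J1  (J1: last free bond brings effort in)

#0 stroke→TF1
#1 stroke→J2
#2 stroke→I1
#3 stroke→Sf1
#4 stroke→J1
#5 stroke→I2
#6 stroke→I3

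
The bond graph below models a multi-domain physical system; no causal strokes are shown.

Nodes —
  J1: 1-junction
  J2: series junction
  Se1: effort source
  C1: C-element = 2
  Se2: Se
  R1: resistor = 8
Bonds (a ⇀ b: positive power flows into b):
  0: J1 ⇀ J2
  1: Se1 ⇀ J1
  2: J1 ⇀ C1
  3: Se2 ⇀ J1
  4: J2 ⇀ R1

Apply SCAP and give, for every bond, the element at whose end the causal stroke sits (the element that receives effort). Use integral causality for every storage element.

β0 stroke at J2
β1 stroke at J1
β2 stroke at J1
β3 stroke at J1
β4 stroke at R1

b1 stroke at J1  (Se1 fixes effort; stroke away)
b3 stroke at J1  (Se2 (Se) sets effort on bond)
b2 stroke at J1  (C1 outputs effort q/C1)
b0 stroke at J2  (closing 1-jn rule on J1)
b4 stroke at R1  (J2 needs exactly one f-in)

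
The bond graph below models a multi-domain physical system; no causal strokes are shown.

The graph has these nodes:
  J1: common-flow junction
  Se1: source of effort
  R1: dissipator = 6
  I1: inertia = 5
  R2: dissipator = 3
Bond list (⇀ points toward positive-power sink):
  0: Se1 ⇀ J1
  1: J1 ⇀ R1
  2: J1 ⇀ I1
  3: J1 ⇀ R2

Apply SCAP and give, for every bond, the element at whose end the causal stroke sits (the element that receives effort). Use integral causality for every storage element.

#0 →J1
#1 →J1
#2 →I1
#3 →J1

#0 stroke at J1  (Se1 fixes effort; stroke away)
#2 stroke at I1  (I1: I, integral causality)
#1 stroke at J1  (common-f at J1 fixed by 2)
#3 stroke at J1  (1-jn J1 has f-setter on 2)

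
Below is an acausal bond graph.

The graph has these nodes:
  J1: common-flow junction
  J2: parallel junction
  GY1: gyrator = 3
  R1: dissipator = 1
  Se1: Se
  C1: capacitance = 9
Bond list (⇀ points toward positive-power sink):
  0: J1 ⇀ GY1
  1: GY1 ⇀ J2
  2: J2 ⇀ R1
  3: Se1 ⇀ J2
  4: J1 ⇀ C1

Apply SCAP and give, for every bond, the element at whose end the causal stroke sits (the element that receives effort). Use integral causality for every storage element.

#3 stroke→J2  (Se1 (Se) sets effort on bond)
#1 stroke→GY1  (J2 effort already set via bond 3)
#2 stroke→R1  (0-jn J2 has e-setter on 3)
#0 stroke→GY1  (through GY1, causality inverts; strokes same side of GY1)
#4 stroke→J1  (1-jn J1 has f-setter on 0)

bond 0 →GY1
bond 1 →GY1
bond 2 →R1
bond 3 →J2
bond 4 →J1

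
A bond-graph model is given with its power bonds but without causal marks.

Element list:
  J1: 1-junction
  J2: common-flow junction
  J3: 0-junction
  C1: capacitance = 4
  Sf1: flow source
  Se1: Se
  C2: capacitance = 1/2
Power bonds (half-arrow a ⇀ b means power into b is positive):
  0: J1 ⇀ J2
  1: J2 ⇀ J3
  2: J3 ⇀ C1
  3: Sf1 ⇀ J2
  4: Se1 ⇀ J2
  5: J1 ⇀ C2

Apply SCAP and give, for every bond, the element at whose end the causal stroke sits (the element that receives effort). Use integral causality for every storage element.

#3 stroke at Sf1  (Sf1: flow source, stroke at near end)
#4 stroke at J2  (Se1 (Se) sets effort on bond)
#0 stroke at J2  (common-f at J2 fixed by 3)
#1 stroke at J2  (1-jn J2 has f-setter on 3)
#2 stroke at J3  (J3: last free bond brings effort in)
#5 stroke at J1  (J1: bond 0 brought flow, rest push out)

β0 stroke→J2
β1 stroke→J2
β2 stroke→J3
β3 stroke→Sf1
β4 stroke→J2
β5 stroke→J1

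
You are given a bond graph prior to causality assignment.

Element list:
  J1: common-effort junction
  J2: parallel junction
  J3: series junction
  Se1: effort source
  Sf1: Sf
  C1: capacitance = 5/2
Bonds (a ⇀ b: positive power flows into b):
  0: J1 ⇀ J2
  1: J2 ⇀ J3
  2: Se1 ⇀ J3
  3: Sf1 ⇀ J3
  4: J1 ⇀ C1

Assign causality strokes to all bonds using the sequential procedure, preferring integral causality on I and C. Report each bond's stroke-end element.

bond 2 stroke→J3  (Se1 fixes effort; stroke away)
bond 3 stroke→Sf1  (Sf1 fixes flow; stroke at Sf1)
bond 1 stroke→J3  (J3 flow already set via bond 3)
bond 0 stroke→J2  (J2: last free bond brings effort in)
bond 4 stroke→J1  (closing 0-jn rule on J1)

#0 →J2
#1 →J3
#2 →J3
#3 →Sf1
#4 →J1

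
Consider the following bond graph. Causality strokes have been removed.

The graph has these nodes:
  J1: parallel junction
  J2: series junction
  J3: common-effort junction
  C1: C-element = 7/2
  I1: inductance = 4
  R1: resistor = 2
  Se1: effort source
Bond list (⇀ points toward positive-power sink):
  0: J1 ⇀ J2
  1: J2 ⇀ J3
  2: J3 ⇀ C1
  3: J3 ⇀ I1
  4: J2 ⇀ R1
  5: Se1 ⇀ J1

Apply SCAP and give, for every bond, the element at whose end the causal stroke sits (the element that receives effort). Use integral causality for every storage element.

#0 →J2
#1 →J2
#2 →J3
#3 →I1
#4 →R1
#5 →J1

#5 stroke at J1  (source Se1 imposes e)
#0 stroke at J2  (common-e at J1 fixed by 5)
#2 stroke at J3  (C1 outputs effort q/C1)
#1 stroke at J2  (J3: bond 2 brought effort, rest push out)
#3 stroke at I1  (J3: bond 2 brought effort, rest push out)
#4 stroke at R1  (J2: last free bond brings flow in)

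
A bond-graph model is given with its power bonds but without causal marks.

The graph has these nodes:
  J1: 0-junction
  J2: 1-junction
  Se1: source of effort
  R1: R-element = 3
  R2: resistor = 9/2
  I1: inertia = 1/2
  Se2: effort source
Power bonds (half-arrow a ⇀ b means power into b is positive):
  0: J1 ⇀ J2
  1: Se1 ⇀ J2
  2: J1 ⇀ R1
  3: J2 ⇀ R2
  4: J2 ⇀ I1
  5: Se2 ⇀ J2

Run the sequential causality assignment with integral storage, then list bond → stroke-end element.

β1 stroke at J2  (Se1 fixes effort; stroke away)
β5 stroke at J2  (source Se2 imposes e)
β4 stroke at I1  (I1 integral (f out))
β0 stroke at J2  (1-jn J2 has f-setter on 4)
β3 stroke at J2  (common-f at J2 fixed by 4)
β2 stroke at J1  (closing 0-jn rule on J1)

#0 →J2
#1 →J2
#2 →J1
#3 →J2
#4 →I1
#5 →J2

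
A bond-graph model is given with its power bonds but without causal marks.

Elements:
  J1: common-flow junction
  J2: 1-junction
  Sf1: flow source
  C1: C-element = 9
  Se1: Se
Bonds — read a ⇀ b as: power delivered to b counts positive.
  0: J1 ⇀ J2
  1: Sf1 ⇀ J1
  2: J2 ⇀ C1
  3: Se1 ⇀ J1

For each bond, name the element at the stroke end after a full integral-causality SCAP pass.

#0 stroke at J1
#1 stroke at Sf1
#2 stroke at J2
#3 stroke at J1

#1 →Sf1  (Sf1 (Sf) sets flow on bond)
#3 →J1  (Se1 fixes effort; stroke away)
#0 →J1  (J1 flow already set via bond 1)
#2 →J2  (1-jn J2 has f-setter on 0)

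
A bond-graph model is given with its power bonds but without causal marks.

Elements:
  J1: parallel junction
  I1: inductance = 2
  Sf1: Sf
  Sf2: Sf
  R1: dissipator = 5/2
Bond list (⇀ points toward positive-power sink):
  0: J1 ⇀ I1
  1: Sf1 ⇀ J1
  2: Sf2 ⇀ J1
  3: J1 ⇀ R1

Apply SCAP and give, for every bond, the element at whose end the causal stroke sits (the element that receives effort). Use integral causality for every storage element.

β1 |Sf1  (source Sf1 imposes f)
β2 |Sf2  (Sf2 fixes flow; stroke at Sf2)
β0 |I1  (I1: I, integral causality)
β3 |J1  (only one effort-in slot at J1)

bond 0 stroke→I1
bond 1 stroke→Sf1
bond 2 stroke→Sf2
bond 3 stroke→J1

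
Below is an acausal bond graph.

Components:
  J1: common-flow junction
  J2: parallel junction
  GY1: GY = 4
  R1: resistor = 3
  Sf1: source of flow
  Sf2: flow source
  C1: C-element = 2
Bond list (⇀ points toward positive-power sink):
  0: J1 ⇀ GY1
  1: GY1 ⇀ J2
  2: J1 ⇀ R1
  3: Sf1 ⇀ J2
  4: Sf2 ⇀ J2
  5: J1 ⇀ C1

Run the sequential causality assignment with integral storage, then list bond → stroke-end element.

#3 stroke→Sf1  (Sf1: flow source, stroke at near end)
#4 stroke→Sf2  (Sf2 fixes flow; stroke at Sf2)
#1 stroke→J2  (closing 0-jn rule on J2)
#0 stroke→J1  (GY1 both-in/both-out from 1)
#5 stroke→J1  (C1 integral (e out))
#2 stroke→R1  (only one flow-in slot at J1)

bond 0 |J1
bond 1 |J2
bond 2 |R1
bond 3 |Sf1
bond 4 |Sf2
bond 5 |J1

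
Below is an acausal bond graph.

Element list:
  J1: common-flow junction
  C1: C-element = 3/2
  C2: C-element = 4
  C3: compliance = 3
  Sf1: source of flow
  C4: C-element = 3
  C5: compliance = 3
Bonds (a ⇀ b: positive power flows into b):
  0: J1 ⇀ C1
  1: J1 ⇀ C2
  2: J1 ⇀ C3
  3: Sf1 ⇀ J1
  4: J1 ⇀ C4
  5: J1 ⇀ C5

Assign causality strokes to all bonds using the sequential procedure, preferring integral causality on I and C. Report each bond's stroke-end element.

bond 3 →Sf1  (Sf1: flow source, stroke at near end)
bond 0 →J1  (1-jn J1 has f-setter on 3)
bond 1 →J1  (J1: bond 3 brought flow, rest push out)
bond 2 →J1  (common-f at J1 fixed by 3)
bond 4 →J1  (common-f at J1 fixed by 3)
bond 5 →J1  (common-f at J1 fixed by 3)

b0 →J1
b1 →J1
b2 →J1
b3 →Sf1
b4 →J1
b5 →J1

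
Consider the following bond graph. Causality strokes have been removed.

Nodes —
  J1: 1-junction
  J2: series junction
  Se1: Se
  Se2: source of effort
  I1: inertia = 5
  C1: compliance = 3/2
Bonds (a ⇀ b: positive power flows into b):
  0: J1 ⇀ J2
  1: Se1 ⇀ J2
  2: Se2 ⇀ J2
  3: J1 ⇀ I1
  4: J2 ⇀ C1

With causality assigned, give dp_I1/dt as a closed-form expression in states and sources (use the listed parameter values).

dp_I1/dt = E_Se1 + E_Se2 - 2*q_C1/3

β1 |J2  (Se1 (Se) sets effort on bond)
β2 |J2  (Se2 (Se) sets effort on bond)
β3 |I1  (I1 integral (f out))
β0 |J1  (common-f at J1 fixed by 3)
β4 |J2  (1-jn J2 has f-setter on 0)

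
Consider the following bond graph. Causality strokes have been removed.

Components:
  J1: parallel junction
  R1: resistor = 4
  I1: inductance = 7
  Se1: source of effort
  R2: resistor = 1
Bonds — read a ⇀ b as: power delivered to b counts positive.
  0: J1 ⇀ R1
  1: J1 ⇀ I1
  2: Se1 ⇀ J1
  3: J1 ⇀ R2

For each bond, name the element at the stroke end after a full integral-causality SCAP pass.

b2 →J1  (Se1: effort source, stroke at far end)
b0 →R1  (J1 effort already set via bond 2)
b1 →I1  (0-jn J1 has e-setter on 2)
b3 →R2  (common-e at J1 fixed by 2)

b0 stroke→R1
b1 stroke→I1
b2 stroke→J1
b3 stroke→R2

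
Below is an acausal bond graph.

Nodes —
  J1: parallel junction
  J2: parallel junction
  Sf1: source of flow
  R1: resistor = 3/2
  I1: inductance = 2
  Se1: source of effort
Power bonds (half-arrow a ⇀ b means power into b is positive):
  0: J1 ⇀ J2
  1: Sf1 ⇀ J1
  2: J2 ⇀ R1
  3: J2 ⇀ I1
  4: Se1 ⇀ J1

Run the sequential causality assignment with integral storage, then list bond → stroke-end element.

b1 →Sf1  (source Sf1 imposes f)
b4 →J1  (Se1 fixes effort; stroke away)
b0 →J2  (J1 effort already set via bond 4)
b2 →R1  (J2 effort already set via bond 0)
b3 →I1  (J2: bond 0 brought effort, rest push out)

β0 →J2
β1 →Sf1
β2 →R1
β3 →I1
β4 →J1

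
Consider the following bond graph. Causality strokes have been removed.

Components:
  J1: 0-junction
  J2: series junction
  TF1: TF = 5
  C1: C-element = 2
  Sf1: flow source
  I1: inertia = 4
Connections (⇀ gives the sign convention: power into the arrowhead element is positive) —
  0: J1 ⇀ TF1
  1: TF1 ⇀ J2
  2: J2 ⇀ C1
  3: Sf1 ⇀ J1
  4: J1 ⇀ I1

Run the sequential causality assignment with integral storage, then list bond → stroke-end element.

β0 stroke at J1
β1 stroke at TF1
β2 stroke at J2
β3 stroke at Sf1
β4 stroke at I1

#3 stroke→Sf1  (Sf1 (Sf) sets flow on bond)
#2 stroke→J2  (C1 outputs effort q/C1)
#1 stroke→TF1  (closing 1-jn rule on J2)
#0 stroke→J1  (TF1 one-in-one-out from 1)
#4 stroke→I1  (0-jn J1 has e-setter on 0)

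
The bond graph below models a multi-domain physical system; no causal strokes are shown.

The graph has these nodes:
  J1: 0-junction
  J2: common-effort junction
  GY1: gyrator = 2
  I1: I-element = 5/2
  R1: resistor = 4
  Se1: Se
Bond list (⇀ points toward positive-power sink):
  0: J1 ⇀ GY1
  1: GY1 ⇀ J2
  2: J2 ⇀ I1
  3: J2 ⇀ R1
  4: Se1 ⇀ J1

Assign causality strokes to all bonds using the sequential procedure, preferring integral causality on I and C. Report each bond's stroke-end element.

b0 stroke→GY1
b1 stroke→GY1
b2 stroke→I1
b3 stroke→J2
b4 stroke→J1

bond 4 |J1  (source Se1 imposes e)
bond 0 |GY1  (common-e at J1 fixed by 4)
bond 1 |GY1  (GY1: gyrator matches bond 0)
bond 2 |I1  (prefer integral on I1)
bond 3 |J2  (J2: last free bond brings effort in)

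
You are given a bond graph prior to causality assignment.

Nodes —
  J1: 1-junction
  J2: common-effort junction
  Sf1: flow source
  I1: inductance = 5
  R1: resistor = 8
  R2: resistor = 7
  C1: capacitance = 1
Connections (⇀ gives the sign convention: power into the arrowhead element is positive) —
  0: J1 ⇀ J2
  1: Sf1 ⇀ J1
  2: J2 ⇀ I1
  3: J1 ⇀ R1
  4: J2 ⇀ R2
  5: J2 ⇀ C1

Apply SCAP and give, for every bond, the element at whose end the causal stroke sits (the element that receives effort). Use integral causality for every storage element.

#1 |Sf1  (source Sf1 imposes f)
#0 |J1  (common-f at J1 fixed by 1)
#3 |J1  (1-jn J1 has f-setter on 1)
#2 |I1  (I1 integral (f out))
#5 |J2  (prefer integral on C1)
#4 |R2  (J2 effort already set via bond 5)

b0 →J1
b1 →Sf1
b2 →I1
b3 →J1
b4 →R2
b5 →J2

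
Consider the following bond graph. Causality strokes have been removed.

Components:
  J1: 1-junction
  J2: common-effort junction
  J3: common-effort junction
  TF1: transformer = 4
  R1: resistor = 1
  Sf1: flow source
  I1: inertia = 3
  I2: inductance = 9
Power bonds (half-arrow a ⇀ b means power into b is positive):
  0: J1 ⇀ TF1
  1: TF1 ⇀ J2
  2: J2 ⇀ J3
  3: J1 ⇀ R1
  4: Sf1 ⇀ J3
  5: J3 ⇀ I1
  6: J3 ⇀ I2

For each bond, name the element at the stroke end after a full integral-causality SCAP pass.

β0 stroke at TF1
β1 stroke at J2
β2 stroke at J3
β3 stroke at J1
β4 stroke at Sf1
β5 stroke at I1
β6 stroke at I2

b4 stroke at Sf1  (source Sf1 imposes f)
b5 stroke at I1  (prefer integral on I1)
b6 stroke at I2  (I2 integral (f out))
b2 stroke at J3  (J3: last free bond brings effort in)
b1 stroke at J2  (J2 needs exactly one e-in)
b0 stroke at TF1  (TF1 one-in-one-out from 1)
b3 stroke at J1  (1-jn J1 has f-setter on 0)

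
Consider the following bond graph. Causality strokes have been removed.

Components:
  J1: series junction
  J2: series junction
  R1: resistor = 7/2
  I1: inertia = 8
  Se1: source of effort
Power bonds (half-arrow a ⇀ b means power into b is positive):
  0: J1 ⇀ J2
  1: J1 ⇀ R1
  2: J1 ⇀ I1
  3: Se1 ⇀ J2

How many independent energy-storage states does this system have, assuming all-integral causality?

β3 |J2  (Se1 fixes effort; stroke away)
β0 |J1  (closing 1-jn rule on J2)
β2 |I1  (I1 outputs flow p/I1)
β1 |J1  (J1 flow already set via bond 2)

1  (I1 all integral)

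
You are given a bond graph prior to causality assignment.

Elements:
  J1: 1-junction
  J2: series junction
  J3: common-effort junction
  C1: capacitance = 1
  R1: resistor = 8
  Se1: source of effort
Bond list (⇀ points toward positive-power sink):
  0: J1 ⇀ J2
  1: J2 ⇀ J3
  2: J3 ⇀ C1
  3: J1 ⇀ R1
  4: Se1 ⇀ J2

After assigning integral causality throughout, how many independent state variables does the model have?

1  (C1 all integral)

b4 |J2  (Se1: effort source, stroke at far end)
b2 |J3  (prefer integral on C1)
b1 |J2  (J3 effort already set via bond 2)
b0 |J1  (only one flow-in slot at J2)
b3 |R1  (J1: last free bond brings flow in)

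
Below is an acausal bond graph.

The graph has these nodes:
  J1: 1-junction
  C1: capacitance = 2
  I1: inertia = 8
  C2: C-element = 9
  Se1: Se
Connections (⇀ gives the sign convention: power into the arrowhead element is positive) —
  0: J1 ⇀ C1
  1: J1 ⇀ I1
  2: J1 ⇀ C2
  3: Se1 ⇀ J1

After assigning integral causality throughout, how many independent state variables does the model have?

3  (C1, C2, I1 all integral)

#3 |J1  (Se1 (Se) sets effort on bond)
#0 |J1  (C1 integral (e out))
#1 |I1  (I1: I, integral causality)
#2 |J1  (J1: bond 1 brought flow, rest push out)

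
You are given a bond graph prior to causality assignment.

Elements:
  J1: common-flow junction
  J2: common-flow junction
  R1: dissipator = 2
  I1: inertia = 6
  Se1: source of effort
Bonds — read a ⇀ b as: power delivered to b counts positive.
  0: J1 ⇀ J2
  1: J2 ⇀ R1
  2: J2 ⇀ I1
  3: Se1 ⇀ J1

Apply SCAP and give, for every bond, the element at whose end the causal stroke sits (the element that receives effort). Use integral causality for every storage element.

β0 →J2
β1 →J2
β2 →I1
β3 →J1

b3 →J1  (Se1: effort source, stroke at far end)
b0 →J2  (J1 needs exactly one f-in)
b2 →I1  (I1 integral (f out))
b1 →J2  (common-f at J2 fixed by 2)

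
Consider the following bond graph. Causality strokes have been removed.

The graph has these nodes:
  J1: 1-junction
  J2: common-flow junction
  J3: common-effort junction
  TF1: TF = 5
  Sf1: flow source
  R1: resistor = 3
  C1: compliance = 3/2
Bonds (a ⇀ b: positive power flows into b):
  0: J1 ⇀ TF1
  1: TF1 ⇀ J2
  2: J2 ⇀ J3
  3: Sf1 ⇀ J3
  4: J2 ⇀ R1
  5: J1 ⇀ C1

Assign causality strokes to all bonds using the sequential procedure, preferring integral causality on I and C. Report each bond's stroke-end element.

bond 3 stroke→Sf1  (source Sf1 imposes f)
bond 2 stroke→J3  (closing 0-jn rule on J3)
bond 1 stroke→J2  (1-jn J2 has f-setter on 2)
bond 4 stroke→J2  (J2: bond 2 brought flow, rest push out)
bond 0 stroke→TF1  (TF TF1: opposite of bond 1)
bond 5 stroke→J1  (J1: bond 0 brought flow, rest push out)

#0 stroke at TF1
#1 stroke at J2
#2 stroke at J3
#3 stroke at Sf1
#4 stroke at J2
#5 stroke at J1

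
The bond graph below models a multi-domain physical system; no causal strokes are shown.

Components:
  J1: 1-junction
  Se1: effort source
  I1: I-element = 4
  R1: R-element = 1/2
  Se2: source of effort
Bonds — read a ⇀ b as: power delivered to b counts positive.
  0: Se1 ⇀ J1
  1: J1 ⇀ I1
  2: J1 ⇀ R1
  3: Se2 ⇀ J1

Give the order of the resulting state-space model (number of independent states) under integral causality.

1  (I1 all integral)

#0 stroke at J1  (Se1 fixes effort; stroke away)
#3 stroke at J1  (Se2 fixes effort; stroke away)
#1 stroke at I1  (I1 integral (f out))
#2 stroke at J1  (1-jn J1 has f-setter on 1)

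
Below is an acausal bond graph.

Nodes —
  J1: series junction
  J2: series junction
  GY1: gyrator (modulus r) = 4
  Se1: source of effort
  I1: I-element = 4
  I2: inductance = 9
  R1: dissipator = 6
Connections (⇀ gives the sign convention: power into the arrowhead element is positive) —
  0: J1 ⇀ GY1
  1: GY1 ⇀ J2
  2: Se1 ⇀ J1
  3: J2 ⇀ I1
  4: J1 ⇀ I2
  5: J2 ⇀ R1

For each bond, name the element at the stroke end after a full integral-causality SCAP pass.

bond 2 stroke→J1  (Se1 (Se) sets effort on bond)
bond 3 stroke→I1  (prefer integral on I1)
bond 1 stroke→J2  (1-jn J2 has f-setter on 3)
bond 5 stroke→J2  (J2: bond 3 brought flow, rest push out)
bond 0 stroke→J1  (through GY1, causality inverts; strokes same side of GY1)
bond 4 stroke→I2  (only one flow-in slot at J1)

b0 stroke at J1
b1 stroke at J2
b2 stroke at J1
b3 stroke at I1
b4 stroke at I2
b5 stroke at J2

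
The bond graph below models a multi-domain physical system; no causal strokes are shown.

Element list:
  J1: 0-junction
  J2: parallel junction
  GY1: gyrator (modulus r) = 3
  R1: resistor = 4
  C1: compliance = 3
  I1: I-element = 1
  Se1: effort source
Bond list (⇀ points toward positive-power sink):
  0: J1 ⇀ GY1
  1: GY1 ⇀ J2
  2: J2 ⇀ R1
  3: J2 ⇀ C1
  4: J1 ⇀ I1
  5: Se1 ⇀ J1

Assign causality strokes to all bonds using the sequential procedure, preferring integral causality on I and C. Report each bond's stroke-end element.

#0 stroke at GY1
#1 stroke at GY1
#2 stroke at R1
#3 stroke at J2
#4 stroke at I1
#5 stroke at J1

β5 →J1  (Se1 fixes effort; stroke away)
β0 →GY1  (common-e at J1 fixed by 5)
β4 →I1  (J1 effort already set via bond 5)
β1 →GY1  (through GY1, causality inverts; strokes same side of GY1)
β3 →J2  (C1: C, integral causality)
β2 →R1  (common-e at J2 fixed by 3)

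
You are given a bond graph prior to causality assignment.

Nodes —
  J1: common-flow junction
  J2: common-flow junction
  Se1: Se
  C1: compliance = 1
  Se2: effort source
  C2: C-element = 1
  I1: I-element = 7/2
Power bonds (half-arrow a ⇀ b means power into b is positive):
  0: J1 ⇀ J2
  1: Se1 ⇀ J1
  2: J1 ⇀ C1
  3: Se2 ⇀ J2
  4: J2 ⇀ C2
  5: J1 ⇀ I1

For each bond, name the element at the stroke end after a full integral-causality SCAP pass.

b0 |J1
b1 |J1
b2 |J1
b3 |J2
b4 |J2
b5 |I1

#1 stroke at J1  (source Se1 imposes e)
#3 stroke at J2  (Se2: effort source, stroke at far end)
#2 stroke at J1  (C1: C, integral causality)
#4 stroke at J2  (C2 outputs effort q/C2)
#0 stroke at J1  (closing 1-jn rule on J2)
#5 stroke at I1  (closing 1-jn rule on J1)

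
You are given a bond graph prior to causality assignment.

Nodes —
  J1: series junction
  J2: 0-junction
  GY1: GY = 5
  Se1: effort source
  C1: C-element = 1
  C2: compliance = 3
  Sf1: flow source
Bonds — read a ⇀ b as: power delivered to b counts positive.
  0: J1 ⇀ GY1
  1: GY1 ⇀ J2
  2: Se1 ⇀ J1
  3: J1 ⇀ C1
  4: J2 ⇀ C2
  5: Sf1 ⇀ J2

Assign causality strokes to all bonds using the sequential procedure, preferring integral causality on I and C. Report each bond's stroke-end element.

#0 stroke at GY1
#1 stroke at GY1
#2 stroke at J1
#3 stroke at J1
#4 stroke at J2
#5 stroke at Sf1

#2 stroke→J1  (Se1 (Se) sets effort on bond)
#5 stroke→Sf1  (Sf1 (Sf) sets flow on bond)
#3 stroke→J1  (prefer integral on C1)
#0 stroke→GY1  (J1: last free bond brings flow in)
#1 stroke→GY1  (GY GY1: same side as bond 0)
#4 stroke→J2  (only one effort-in slot at J2)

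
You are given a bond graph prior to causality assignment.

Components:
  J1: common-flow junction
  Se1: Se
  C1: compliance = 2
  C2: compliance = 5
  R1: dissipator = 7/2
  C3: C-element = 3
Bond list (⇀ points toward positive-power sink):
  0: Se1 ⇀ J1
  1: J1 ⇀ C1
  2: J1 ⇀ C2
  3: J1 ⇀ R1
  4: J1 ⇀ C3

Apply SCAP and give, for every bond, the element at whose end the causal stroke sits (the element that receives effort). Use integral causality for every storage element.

#0 stroke→J1
#1 stroke→J1
#2 stroke→J1
#3 stroke→R1
#4 stroke→J1

bond 0 stroke at J1  (Se1 (Se) sets effort on bond)
bond 1 stroke at J1  (C1: C, integral causality)
bond 2 stroke at J1  (C2: C, integral causality)
bond 4 stroke at J1  (C3 integral (e out))
bond 3 stroke at R1  (J1 needs exactly one f-in)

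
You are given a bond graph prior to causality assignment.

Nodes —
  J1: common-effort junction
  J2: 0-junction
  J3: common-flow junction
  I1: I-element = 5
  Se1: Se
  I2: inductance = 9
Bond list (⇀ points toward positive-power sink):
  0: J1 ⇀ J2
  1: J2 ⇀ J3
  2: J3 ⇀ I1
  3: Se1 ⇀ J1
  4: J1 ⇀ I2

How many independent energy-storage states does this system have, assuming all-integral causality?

2  (I1, I2 all integral)

β3 →J1  (Se1 (Se) sets effort on bond)
β0 →J2  (common-e at J1 fixed by 3)
β4 →I2  (0-jn J1 has e-setter on 3)
β1 →J3  (J2: bond 0 brought effort, rest push out)
β2 →I1  (J3 needs exactly one f-in)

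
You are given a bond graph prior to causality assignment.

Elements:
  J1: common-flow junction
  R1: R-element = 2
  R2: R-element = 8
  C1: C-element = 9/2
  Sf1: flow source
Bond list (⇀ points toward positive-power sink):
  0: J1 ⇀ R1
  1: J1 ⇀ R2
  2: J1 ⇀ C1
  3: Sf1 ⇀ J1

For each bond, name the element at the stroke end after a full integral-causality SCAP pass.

#3 stroke→Sf1  (Sf1 (Sf) sets flow on bond)
#0 stroke→J1  (1-jn J1 has f-setter on 3)
#1 stroke→J1  (common-f at J1 fixed by 3)
#2 stroke→J1  (common-f at J1 fixed by 3)

b0 stroke→J1
b1 stroke→J1
b2 stroke→J1
b3 stroke→Sf1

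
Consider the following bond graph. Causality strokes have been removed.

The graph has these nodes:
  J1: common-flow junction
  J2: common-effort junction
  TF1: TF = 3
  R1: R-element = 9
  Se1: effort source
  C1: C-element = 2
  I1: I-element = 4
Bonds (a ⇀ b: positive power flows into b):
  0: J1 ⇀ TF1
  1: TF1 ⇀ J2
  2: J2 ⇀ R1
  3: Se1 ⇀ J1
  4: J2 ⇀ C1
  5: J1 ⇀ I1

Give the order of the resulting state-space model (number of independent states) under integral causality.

β3 stroke at J1  (Se1: effort source, stroke at far end)
β4 stroke at J2  (prefer integral on C1)
β1 stroke at TF1  (J2: bond 4 brought effort, rest push out)
β2 stroke at R1  (J2 effort already set via bond 4)
β0 stroke at J1  (TF TF1: opposite of bond 1)
β5 stroke at I1  (closing 1-jn rule on J1)

2  (C1, I1 all integral)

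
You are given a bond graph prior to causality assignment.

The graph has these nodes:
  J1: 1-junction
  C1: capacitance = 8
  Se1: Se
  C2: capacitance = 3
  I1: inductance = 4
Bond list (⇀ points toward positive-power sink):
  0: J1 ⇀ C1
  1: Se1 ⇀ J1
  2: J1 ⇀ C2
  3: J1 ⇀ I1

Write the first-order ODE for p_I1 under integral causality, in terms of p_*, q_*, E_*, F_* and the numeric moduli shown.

#1 stroke at J1  (Se1 (Se) sets effort on bond)
#0 stroke at J1  (C1: C, integral causality)
#2 stroke at J1  (prefer integral on C2)
#3 stroke at I1  (closing 1-jn rule on J1)

dp_I1/dt = E_Se1 - q_C1/8 - q_C2/3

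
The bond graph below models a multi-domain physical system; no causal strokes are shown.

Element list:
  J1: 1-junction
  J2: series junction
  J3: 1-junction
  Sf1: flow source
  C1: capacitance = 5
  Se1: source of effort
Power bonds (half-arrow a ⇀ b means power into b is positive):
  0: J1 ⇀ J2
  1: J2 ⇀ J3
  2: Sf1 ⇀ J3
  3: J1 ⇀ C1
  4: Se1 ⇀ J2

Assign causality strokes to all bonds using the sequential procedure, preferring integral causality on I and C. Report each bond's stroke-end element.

bond 0 |J2
bond 1 |J3
bond 2 |Sf1
bond 3 |J1
bond 4 |J2

#2 stroke→Sf1  (Sf1 (Sf) sets flow on bond)
#4 stroke→J2  (source Se1 imposes e)
#1 stroke→J3  (1-jn J3 has f-setter on 2)
#0 stroke→J2  (common-f at J2 fixed by 1)
#3 stroke→J1  (common-f at J1 fixed by 0)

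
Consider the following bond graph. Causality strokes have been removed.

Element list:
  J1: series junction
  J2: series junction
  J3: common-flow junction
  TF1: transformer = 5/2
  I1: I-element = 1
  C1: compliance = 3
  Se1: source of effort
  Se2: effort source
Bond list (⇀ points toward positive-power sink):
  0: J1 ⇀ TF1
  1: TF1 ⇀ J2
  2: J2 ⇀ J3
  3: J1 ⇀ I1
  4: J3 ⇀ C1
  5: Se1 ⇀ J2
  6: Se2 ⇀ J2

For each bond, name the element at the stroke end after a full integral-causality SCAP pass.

bond 5 |J2  (source Se1 imposes e)
bond 6 |J2  (source Se2 imposes e)
bond 3 |I1  (prefer integral on I1)
bond 0 |J1  (common-f at J1 fixed by 3)
bond 1 |TF1  (TF1: transformer flips bond 0)
bond 2 |J2  (common-f at J2 fixed by 1)
bond 4 |J3  (common-f at J3 fixed by 2)

b0 →J1
b1 →TF1
b2 →J2
b3 →I1
b4 →J3
b5 →J2
b6 →J2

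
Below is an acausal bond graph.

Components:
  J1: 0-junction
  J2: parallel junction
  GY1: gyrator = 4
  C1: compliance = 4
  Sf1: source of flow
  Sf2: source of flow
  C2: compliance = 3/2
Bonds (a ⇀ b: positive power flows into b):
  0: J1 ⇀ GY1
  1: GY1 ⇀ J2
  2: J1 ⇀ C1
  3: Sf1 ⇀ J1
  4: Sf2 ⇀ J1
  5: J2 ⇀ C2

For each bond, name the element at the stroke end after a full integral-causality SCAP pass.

#3 stroke→Sf1  (source Sf1 imposes f)
#4 stroke→Sf2  (Sf2 fixes flow; stroke at Sf2)
#2 stroke→J1  (C1: C, integral causality)
#0 stroke→GY1  (J1 effort already set via bond 2)
#1 stroke→GY1  (through GY1, causality inverts; strokes same side of GY1)
#5 stroke→J2  (closing 0-jn rule on J2)

bond 0 stroke→GY1
bond 1 stroke→GY1
bond 2 stroke→J1
bond 3 stroke→Sf1
bond 4 stroke→Sf2
bond 5 stroke→J2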